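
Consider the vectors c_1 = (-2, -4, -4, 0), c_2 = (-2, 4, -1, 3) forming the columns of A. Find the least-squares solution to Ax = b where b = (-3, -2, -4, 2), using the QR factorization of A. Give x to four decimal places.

c_1 = (-2, -4, -4, 0); ‖c_1‖ = 6.0000, so e_1 = (-0.3333, -0.6667, -0.6667, 0.0000).
e_1·c_2 = (-0.3333)·(-2) + (-0.6667)·4 + (-0.6667)·(-1) + 0.0000·3 = -1.3333.
u_2 = c_2 + 1.3333·e_1 = (-2.4444, 3.1111, -1.8889, 3.0000).
‖u_2‖ = 5.3125, so e_2 = (-0.4601, 0.5856, -0.3556, 0.5647).
Qᵀb = (5.0000, 2.7608).
Back-substitute: x_2 = 2.7608/5.3125 = 0.5197.
x_1 = (5.0000 + 1.3333·0.5197)/6.0000 = 0.9488.

x = (0.9488, 0.5197)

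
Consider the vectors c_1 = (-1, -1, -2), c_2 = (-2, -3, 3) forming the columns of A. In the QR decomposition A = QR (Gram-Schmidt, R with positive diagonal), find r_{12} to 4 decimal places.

c_1 = (-1, -1, -2); ‖c_1‖ = 2.4495, so q_1 = (-0.4082, -0.4082, -0.8165).
r_{12} = q_1·c_2 = -0.4082.

r_{12} = -0.4082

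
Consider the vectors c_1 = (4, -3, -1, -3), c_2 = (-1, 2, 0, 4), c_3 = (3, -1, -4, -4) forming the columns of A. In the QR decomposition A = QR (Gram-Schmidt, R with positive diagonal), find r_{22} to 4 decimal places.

c_1 = (4, -3, -1, -3); ‖c_1‖ = 5.9161, so e_1 = (0.6761, -0.5071, -0.1690, -0.5071).
e_1·c_2 = 0.6761·(-1) + (-0.5071)·2 + (-0.1690)·0 + (-0.5071)·4 = -3.7187.
u_2 = c_2 + 3.7187·e_1 = (1.5143, 0.1143, -0.6286, 2.1143).
r_{22} = ‖u_2‖ = 2.6780.

r_{22} = 2.6780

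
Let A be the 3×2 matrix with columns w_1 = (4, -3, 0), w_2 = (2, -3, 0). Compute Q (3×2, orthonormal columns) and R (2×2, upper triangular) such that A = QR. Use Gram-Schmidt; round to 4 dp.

e_1 = w_1/‖w_1‖ = (4, -3, 0)/5.0000 = (0.8000, -0.6000, 0.0000).
r_{12} = e_1·w_2 = 3.4000.
u_2 = w_2 − 3.4000·e_1 = (-0.7200, -0.9600, 0.0000).
‖u_2‖ = 1.2000, so e_2 = (-0.6000, -0.8000, 0.0000).

Q = [[0.8000, -0.6000], [-0.6000, -0.8000], [0.0000, 0.0000]], R = [[5.0000, 3.4000], [0.0000, 1.2000]]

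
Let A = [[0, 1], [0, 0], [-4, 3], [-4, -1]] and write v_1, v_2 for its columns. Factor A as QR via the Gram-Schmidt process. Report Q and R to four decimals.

q_1 = v_1/‖v_1‖ = (0, 0, -4, -4)/5.6569 = (0.0000, 0.0000, -0.7071, -0.7071).
r_{12} = q_1·v_2 = -1.4142.
u_2 = v_2 + 1.4142·q_1 = (1.0000, 0.0000, 2.0000, -2.0000).
‖u_2‖ = 3.0000, so q_2 = (0.3333, 0.0000, 0.6667, -0.6667).

Q = [[0.0000, 0.3333], [0.0000, 0.0000], [-0.7071, 0.6667], [-0.7071, -0.6667]], R = [[5.6569, -1.4142], [0.0000, 3.0000]]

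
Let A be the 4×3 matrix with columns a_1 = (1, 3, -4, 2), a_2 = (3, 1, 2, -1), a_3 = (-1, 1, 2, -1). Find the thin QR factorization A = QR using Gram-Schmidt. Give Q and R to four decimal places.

Q = [[0.1826, 0.8238, -0.5367], [0.5477, 0.3681, 0.7513], [-0.7303, 0.3856, 0.3435], [0.3651, -0.1928, -0.1717]], R = [[5.4772, -0.7303, -1.4606], [0.0000, 3.8035, 0.5083], [0.0000, 0.0000, 2.1467]]

a_1 = (1, 3, -4, 2); ‖a_1‖ = 5.4772, so e_1 = (0.1826, 0.5477, -0.7303, 0.3651).
e_1·a_2 = 0.1826·3 + 0.5477·1 + (-0.7303)·2 + 0.3651·(-1) = -0.7303.
u_2 = a_2 + 0.7303·e_1 = (3.1333, 1.4000, 1.4667, -0.7333).
‖u_2‖ = 3.8035, so e_2 = (0.8238, 0.3681, 0.3856, -0.1928).
e_1·a_3 = 0.1826·(-1) + 0.5477·1 + (-0.7303)·2 + 0.3651·(-1) = -1.4606; e_2·a_3 = 0.8238·(-1) + 0.3681·1 + 0.3856·2 + (-0.1928)·(-1) = 0.5083.
u_3 = a_3 + 1.4606·e_1 − 0.5083·e_2 = (-1.1521, 1.6129, 0.7373, -0.3687).
‖u_3‖ = 2.1467, so e_3 = (-0.5367, 0.7513, 0.3435, -0.1717).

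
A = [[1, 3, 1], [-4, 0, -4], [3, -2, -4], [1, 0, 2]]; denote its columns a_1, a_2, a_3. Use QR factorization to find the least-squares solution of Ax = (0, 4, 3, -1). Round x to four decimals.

x = (-0.0347, 0.2819, -0.8880)

q_1 = a_1/‖a_1‖ = (1, -4, 3, 1)/5.1962 = (0.1925, -0.7698, 0.5774, 0.1925).
r_{12} = q_1·a_2 = -0.5774.
u_2 = a_2 + 0.5774·q_1 = (3.1111, -0.4444, -1.6667, 0.1111).
‖u_2‖ = 3.5590, so q_2 = (0.8741, -0.1249, -0.4683, 0.0312).
r_{13} = q_1·a_3 = 1.3472; r_{23} = q_2·a_3 = 3.3093.
u_3 = a_3 − 1.3472·q_1 − 3.3093·q_2 = (-2.1520, -2.5497, -3.2281, 1.6374).
‖u_3‖ = 4.9228, so q_3 = (-0.4372, -0.5179, -0.6557, 0.3326).
Qᵀb = (-1.5396, -1.9356, -4.3716).
Back-substitute: x_3 = -4.3716/4.9228 = -0.8880.
x_2 = (-1.9356 − 3.3093·(-0.8880))/3.5590 = 0.2819.
x_1 = (-1.5396 + 0.5774·0.2819 − 1.3472·(-0.8880))/5.1962 = -0.0347.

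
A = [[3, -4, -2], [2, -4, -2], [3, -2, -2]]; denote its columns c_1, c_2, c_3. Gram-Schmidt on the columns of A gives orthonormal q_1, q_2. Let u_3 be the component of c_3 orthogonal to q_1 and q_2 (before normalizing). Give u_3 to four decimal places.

u_3 = (0.2759, -0.2069, -0.1379)

q_1 = c_1/‖c_1‖ = (3, 2, 3)/4.6904 = (0.6396, 0.4264, 0.6396).
r_{12} = q_1·c_2 = -5.5432.
u_2 = c_2 + 5.5432·q_1 = (-0.4545, -1.6364, 1.5455).
‖u_2‖ = 2.2962, so q_2 = (-0.1980, -0.7126, 0.6730).
r_{13} = q_1·c_3 = -3.4112; r_{23} = q_2·c_3 = 0.4751.
u_3 = c_3 + 3.4112·q_1 − 0.4751·q_2 = (0.2759, -0.2069, -0.1379).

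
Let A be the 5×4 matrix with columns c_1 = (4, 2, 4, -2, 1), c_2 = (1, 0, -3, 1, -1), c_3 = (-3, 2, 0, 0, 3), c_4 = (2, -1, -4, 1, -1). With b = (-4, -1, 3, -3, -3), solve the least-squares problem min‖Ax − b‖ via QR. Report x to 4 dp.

x = (-0.7142, 0.5788, -1.0189, -2.1197)

c_1 = (4, 2, 4, -2, 1); ‖c_1‖ = 6.4031, so e_1 = (0.6247, 0.3123, 0.6247, -0.3123, 0.1562).
e_1·c_2 = 0.6247·1 + 0.3123·0 + 0.6247·(-3) + (-0.3123)·1 + 0.1562·(-1) = -1.7179.
u_2 = c_2 + 1.7179·e_1 = (2.0732, 0.5366, -1.9268, 0.4634, -0.7317).
‖u_2‖ = 3.0081, so e_2 = (0.6892, 0.1784, -0.6405, 0.1541, -0.2432).
e_1·c_3 = 0.6247·(-3) + 0.3123·2 + 0.6247·0 + (-0.3123)·0 + 0.1562·3 = -0.7809; e_2·c_3 = 0.6892·(-3) + 0.1784·2 + (-0.6405)·0 + 0.1541·0 + (-0.2432)·3 = -2.4405.
u_3 = c_3 + 0.7809·e_1 + 2.4405·e_2 = (-0.8302, 2.6792, -1.0755, 0.1321, 2.5283).
‖u_3‖ = 3.9286, so e_3 = (-0.2113, 0.6820, -0.2738, 0.0336, 0.6436).
e_1·c_4 = 0.6247·2 + 0.3123·(-1) + 0.6247·(-4) + (-0.3123)·1 + 0.1562·(-1) = -2.0303; e_2·c_4 = 0.6892·2 + 0.1784·(-1) + (-0.6405)·(-4) + 0.1541·1 + (-0.2432)·(-1) = 4.1595; e_3·c_4 = (-0.2113)·2 + 0.6820·(-1) + (-0.2738)·(-4) + 0.0336·1 + 0.6436·(-1) = -0.6195.
u_4 = c_4 + 2.0303·e_1 − 4.1595·e_2 + 0.6195·e_3 = (0.2707, -0.6853, -0.2370, -0.2541, 0.7276).
‖u_4‖ = 1.0922, so e_4 = (0.2478, -0.6274, -0.2170, -0.2326, 0.6661).
Qᵀb = (-0.4685, -4.5892, -2.6895, -2.3153).
Back-substitute: x_4 = -2.3153/1.0922 = -2.1197.
x_3 = (-2.6895 + 0.6195·(-2.1197))/3.9286 = -1.0189.
x_2 = (-4.5892 + 2.4405·(-1.0189) − 4.1595·(-2.1197))/3.0081 = 0.5788.
x_1 = (-0.4685 + 1.7179·0.5788 + 0.7809·(-1.0189) + 2.0303·(-2.1197))/6.4031 = -0.7142.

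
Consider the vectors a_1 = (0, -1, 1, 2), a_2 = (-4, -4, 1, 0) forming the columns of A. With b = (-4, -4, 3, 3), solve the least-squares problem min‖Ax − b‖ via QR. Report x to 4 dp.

a_1 = (0, -1, 1, 2); ‖a_1‖ = 2.4495, so e_1 = (0.0000, -0.4082, 0.4082, 0.8165).
e_1·a_2 = 0.0000·(-4) + (-0.4082)·(-4) + 0.4082·1 + 0.8165·0 = 2.0412.
u_2 = a_2 − 2.0412·e_1 = (-4.0000, -3.1667, 0.1667, -1.6667).
‖u_2‖ = 5.3697, so e_2 = (-0.7449, -0.5897, 0.0310, -0.3104).
Qᵀb = (5.3072, 4.5006).
Back-substitute: x_2 = 4.5006/5.3697 = 0.8382.
x_1 = (5.3072 − 2.0412·0.8382)/2.4495 = 1.4682.

x = (1.4682, 0.8382)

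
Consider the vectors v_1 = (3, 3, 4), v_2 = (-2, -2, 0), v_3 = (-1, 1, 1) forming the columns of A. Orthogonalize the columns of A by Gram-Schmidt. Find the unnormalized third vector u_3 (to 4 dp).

v_1 = (3, 3, 4); ‖v_1‖ = 5.8310, so q_1 = (0.5145, 0.5145, 0.6860).
q_1·v_2 = 0.5145·(-2) + 0.5145·(-2) + 0.6860·0 = -2.0580.
u_2 = v_2 + 2.0580·q_1 = (-0.9412, -0.9412, 1.4118).
‖u_2‖ = 1.9403, so q_2 = (-0.4851, -0.4851, 0.7276).
q_1·v_3 = 0.5145·(-1) + 0.5145·1 + 0.6860·1 = 0.6860; q_2·v_3 = (-0.4851)·(-1) + (-0.4851)·1 + 0.7276·1 = 0.7276.
u_3 = v_3 − 0.6860·q_1 − 0.7276·q_2 = (-1.0000, 1.0000, 0.0000).

u_3 = (-1.0000, 1.0000, 0.0000)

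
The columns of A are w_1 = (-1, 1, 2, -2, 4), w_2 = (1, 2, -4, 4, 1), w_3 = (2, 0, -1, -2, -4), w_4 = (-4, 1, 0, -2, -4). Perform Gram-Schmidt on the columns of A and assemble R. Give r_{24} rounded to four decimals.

r_{24} = -2.9373

w_1 = (-1, 1, 2, -2, 4); ‖w_1‖ = 5.0990, so q_1 = (-0.1961, 0.1961, 0.3922, -0.3922, 0.7845).
q_1·w_2 = (-0.1961)·1 + 0.1961·2 + 0.3922·(-4) + (-0.3922)·4 + 0.7845·1 = -2.1573.
u_2 = w_2 + 2.1573·q_1 = (0.5769, 2.4231, -3.1538, 3.1538, 2.6923).
‖u_2‖ = 5.7746, so q_2 = (0.0999, 0.4196, -0.5462, 0.5462, 0.4662).
r_{24} = q_2·w_4 = -2.9373.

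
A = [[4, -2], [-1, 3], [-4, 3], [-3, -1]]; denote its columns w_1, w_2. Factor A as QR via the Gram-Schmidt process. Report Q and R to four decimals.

w_1 = (4, -1, -4, -3); ‖w_1‖ = 6.4807, so q_1 = (0.6172, -0.1543, -0.6172, -0.4629).
q_1·w_2 = 0.6172·(-2) + (-0.1543)·3 + (-0.6172)·3 + (-0.4629)·(-1) = -3.0861.
u_2 = w_2 + 3.0861·q_1 = (-0.0952, 2.5238, 1.0952, -2.4286).
‖u_2‖ = 3.6710, so q_2 = (-0.0259, 0.6875, 0.2983, -0.6616).

Q = [[0.6172, -0.0259], [-0.1543, 0.6875], [-0.6172, 0.2983], [-0.4629, -0.6616]], R = [[6.4807, -3.0861], [0.0000, 3.6710]]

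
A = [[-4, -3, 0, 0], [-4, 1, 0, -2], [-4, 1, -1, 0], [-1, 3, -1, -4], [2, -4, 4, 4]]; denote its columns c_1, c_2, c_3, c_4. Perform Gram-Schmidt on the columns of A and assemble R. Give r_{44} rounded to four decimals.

r_{44} = 2.6423

c_1 = (-4, -4, -4, -1, 2); ‖c_1‖ = 7.2801, so e_1 = (-0.5494, -0.5494, -0.5494, -0.1374, 0.2747).
e_1·c_2 = (-0.5494)·(-3) + (-0.5494)·1 + (-0.5494)·1 + (-0.1374)·3 + 0.2747·(-4) = -0.9615.
u_2 = c_2 + 0.9615·e_1 = (-3.5283, 0.4717, 0.4717, 2.8679, -3.7358).
‖u_2‖ = 5.9225, so e_2 = (-0.5957, 0.0796, 0.0796, 0.4842, -0.6308).
e_1·c_3 = (-0.5494)·0 + (-0.5494)·0 + (-0.5494)·(-1) + (-0.1374)·(-1) + 0.2747·4 = 1.7857; e_2·c_3 = (-0.5957)·0 + 0.0796·0 + 0.0796·(-1) + 0.4842·(-1) + (-0.6308)·4 = -3.0871.
u_3 = c_3 − 1.7857·e_1 + 3.0871·e_2 = (-0.8580, 1.2270, 0.2270, 0.7402, 1.5621).
‖u_3‖ = 2.2981, so e_3 = (-0.3733, 0.5339, 0.0988, 0.3221, 0.6797).
e_1·c_4 = (-0.5494)·0 + (-0.5494)·(-2) + (-0.5494)·0 + (-0.1374)·(-4) + 0.2747·4 = 2.7472; e_2·c_4 = (-0.5957)·0 + 0.0796·(-2) + 0.0796·0 + 0.4842·(-4) + (-0.6308)·4 = -4.6195; e_3·c_4 = (-0.3733)·0 + 0.5339·(-2) + 0.0988·0 + 0.3221·(-4) + 0.6797·4 = 0.3628.
u_4 = c_4 − 2.7472·e_1 + 4.6195·e_2 − 0.3628·e_3 = (-1.1072, -0.3164, 1.8415, -1.5025, 0.0847).
r_{44} = ‖u_4‖ = 2.6423.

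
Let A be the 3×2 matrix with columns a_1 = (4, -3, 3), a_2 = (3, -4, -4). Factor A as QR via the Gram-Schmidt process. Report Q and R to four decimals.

Q = [[0.6860, 0.2619], [-0.5145, -0.4851], [0.5145, -0.8343]], R = [[5.8310, 2.0580], [0.0000, 6.0634]]

a_1 = (4, -3, 3); ‖a_1‖ = 5.8310, so e_1 = (0.6860, -0.5145, 0.5145).
e_1·a_2 = 0.6860·3 + (-0.5145)·(-4) + 0.5145·(-4) = 2.0580.
u_2 = a_2 − 2.0580·e_1 = (1.5882, -2.9412, -5.0588).
‖u_2‖ = 6.0634, so e_2 = (0.2619, -0.4851, -0.8343).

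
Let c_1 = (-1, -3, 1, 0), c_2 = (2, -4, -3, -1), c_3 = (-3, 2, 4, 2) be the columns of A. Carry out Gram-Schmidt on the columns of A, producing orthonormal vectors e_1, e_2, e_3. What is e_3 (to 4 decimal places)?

e_1 = c_1/‖c_1‖ = (-1, -3, 1, 0)/3.3166 = (-0.3015, -0.9045, 0.3015, 0.0000).
r_{12} = e_1·c_2 = 2.1106.
u_2 = c_2 − 2.1106·e_1 = (2.6364, -2.0909, -3.6364, -1.0000).
‖u_2‖ = 5.0543, so e_2 = (0.5216, -0.4137, -0.7195, -0.1979).
r_{13} = e_1·c_3 = 0.3015; r_{23} = e_2·c_3 = -5.6658.
u_3 = c_3 − 0.3015·e_1 + 5.6658·e_2 = (0.0463, -0.0712, -0.1673, 0.8790).
‖u_3‖ = 0.8988, so e_3 = (0.0515, -0.0792, -0.1861, 0.9780).

e_3 = (0.0515, -0.0792, -0.1861, 0.9780)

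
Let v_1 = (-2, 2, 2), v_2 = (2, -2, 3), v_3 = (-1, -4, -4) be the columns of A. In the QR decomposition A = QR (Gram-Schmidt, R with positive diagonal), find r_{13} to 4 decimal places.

e_1 = v_1/‖v_1‖ = (-2, 2, 2)/3.4641 = (-0.5774, 0.5774, 0.5774).
r_{13} = e_1·v_3 = -4.0415.

r_{13} = -4.0415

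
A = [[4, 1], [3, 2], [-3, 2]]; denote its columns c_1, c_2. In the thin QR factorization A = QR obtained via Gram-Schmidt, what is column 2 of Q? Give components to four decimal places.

e_2 = (0.1813, 0.5640, 0.8057)

e_1 = c_1/‖c_1‖ = (4, 3, -3)/5.8310 = (0.6860, 0.5145, -0.5145).
r_{12} = e_1·c_2 = 0.6860.
u_2 = c_2 − 0.6860·e_1 = (0.5294, 1.6471, 2.3529).
‖u_2‖ = 2.9205, so e_2 = (0.1813, 0.5640, 0.8057).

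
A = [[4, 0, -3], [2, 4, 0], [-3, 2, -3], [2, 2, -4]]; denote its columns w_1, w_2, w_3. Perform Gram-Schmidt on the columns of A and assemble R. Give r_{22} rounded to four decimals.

r_{22} = 4.7863

e_1 = w_1/‖w_1‖ = (4, 2, -3, 2)/5.7446 = (0.6963, 0.3482, -0.5222, 0.3482).
r_{12} = e_1·w_2 = 1.0445.
u_2 = w_2 − 1.0445·e_1 = (-0.7273, 3.6364, 2.5455, 1.6364).
r_{22} = ‖u_2‖ = 4.7863.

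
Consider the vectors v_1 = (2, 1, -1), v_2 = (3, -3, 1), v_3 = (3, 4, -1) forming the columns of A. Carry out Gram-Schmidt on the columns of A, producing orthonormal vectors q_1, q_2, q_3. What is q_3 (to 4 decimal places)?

q_3 = (0.1907, 0.4767, 0.8581)

q_1 = v_1/‖v_1‖ = (2, 1, -1)/2.4495 = (0.8165, 0.4082, -0.4082).
r_{12} = q_1·v_2 = 0.8165.
u_2 = v_2 − 0.8165·q_1 = (2.3333, -3.3333, 1.3333).
‖u_2‖ = 4.2817, so q_2 = (0.5449, -0.7785, 0.3114).
r_{13} = q_1·v_3 = 4.4907; r_{23} = q_2·v_3 = -1.7905.
u_3 = v_3 − 4.4907·q_1 + 1.7905·q_2 = (0.3091, 0.7727, 1.3909).
‖u_3‖ = 1.6209, so q_3 = (0.1907, 0.4767, 0.8581).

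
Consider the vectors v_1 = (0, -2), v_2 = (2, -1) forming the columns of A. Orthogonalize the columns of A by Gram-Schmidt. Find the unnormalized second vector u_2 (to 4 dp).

v_1 = (0, -2); ‖v_1‖ = 2.0000, so e_1 = (0.0000, -1.0000).
e_1·v_2 = 0.0000·2 + (-1.0000)·(-1) = 1.0000.
u_2 = v_2 − 1.0000·e_1 = (2.0000, 0.0000).

u_2 = (2.0000, 0.0000)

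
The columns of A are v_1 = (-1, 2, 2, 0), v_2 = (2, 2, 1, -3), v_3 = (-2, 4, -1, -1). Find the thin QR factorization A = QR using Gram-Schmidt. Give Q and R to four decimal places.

v_1 = (-1, 2, 2, 0); ‖v_1‖ = 3.0000, so q_1 = (-0.3333, 0.6667, 0.6667, 0.0000).
q_1·v_2 = (-0.3333)·2 + 0.6667·2 + 0.6667·1 + 0.0000·(-3) = 1.3333.
u_2 = v_2 − 1.3333·q_1 = (2.4444, 1.1111, 0.1111, -3.0000).
‖u_2‖ = 4.0277, so q_2 = (0.6069, 0.2759, 0.0276, -0.7448).
q_1·v_3 = (-0.3333)·(-2) + 0.6667·4 + 0.6667·(-1) + 0.0000·(-1) = 2.6667; q_2·v_3 = 0.6069·(-2) + 0.2759·4 + 0.0276·(-1) + (-0.7448)·(-1) = 0.6069.
u_3 = v_3 − 2.6667·q_1 − 0.6069·q_2 = (-1.4795, 2.0548, -2.7945, -0.5479).
‖u_3‖ = 3.8106, so q_3 = (-0.3882, 0.5392, -0.7334, -0.1438).

Q = [[-0.3333, 0.6069, -0.3882], [0.6667, 0.2759, 0.5392], [0.6667, 0.0276, -0.7334], [0.0000, -0.7448, -0.1438]], R = [[3.0000, 1.3333, 2.6667], [0.0000, 4.0277, 0.6069], [0.0000, 0.0000, 3.8106]]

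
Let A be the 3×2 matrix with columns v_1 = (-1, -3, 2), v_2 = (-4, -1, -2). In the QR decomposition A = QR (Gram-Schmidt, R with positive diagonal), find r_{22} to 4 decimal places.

q_1 = v_1/‖v_1‖ = (-1, -3, 2)/3.7417 = (-0.2673, -0.8018, 0.5345).
r_{12} = q_1·v_2 = 0.8018.
u_2 = v_2 − 0.8018·q_1 = (-3.7857, -0.3571, -2.4286).
r_{22} = ‖u_2‖ = 4.5119.

r_{22} = 4.5119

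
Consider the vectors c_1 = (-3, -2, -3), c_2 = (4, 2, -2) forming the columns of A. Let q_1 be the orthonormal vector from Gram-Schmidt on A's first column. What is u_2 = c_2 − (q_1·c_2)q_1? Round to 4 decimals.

u_2 = (2.6364, 1.0909, -3.3636)

q_1 = c_1/‖c_1‖ = (-3, -2, -3)/4.6904 = (-0.6396, -0.4264, -0.6396).
r_{12} = q_1·c_2 = -2.1320.
u_2 = c_2 + 2.1320·q_1 = (2.6364, 1.0909, -3.3636).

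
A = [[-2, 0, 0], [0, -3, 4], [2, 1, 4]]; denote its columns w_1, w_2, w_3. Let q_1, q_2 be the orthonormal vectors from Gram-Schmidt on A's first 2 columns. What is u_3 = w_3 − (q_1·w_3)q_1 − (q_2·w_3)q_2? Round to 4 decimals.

w_1 = (-2, 0, 2); ‖w_1‖ = 2.8284, so q_1 = (-0.7071, 0.0000, 0.7071).
q_1·w_2 = (-0.7071)·0 + 0.0000·(-3) + 0.7071·1 = 0.7071.
u_2 = w_2 − 0.7071·q_1 = (0.5000, -3.0000, 0.5000).
‖u_2‖ = 3.0822, so q_2 = (0.1622, -0.9733, 0.1622).
q_1·w_3 = (-0.7071)·0 + 0.0000·4 + 0.7071·4 = 2.8284; q_2·w_3 = 0.1622·0 + (-0.9733)·4 + 0.1622·4 = -3.2444.
u_3 = w_3 − 2.8284·q_1 + 3.2444·q_2 = (2.5263, 0.8421, 2.5263).

u_3 = (2.5263, 0.8421, 2.5263)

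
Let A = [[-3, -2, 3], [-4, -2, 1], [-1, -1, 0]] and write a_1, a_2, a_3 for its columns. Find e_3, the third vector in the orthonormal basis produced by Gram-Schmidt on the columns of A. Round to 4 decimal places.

e_3 = (0.6667, -0.3333, -0.6667)

a_1 = (-3, -4, -1); ‖a_1‖ = 5.0990, so e_1 = (-0.5883, -0.7845, -0.1961).
e_1·a_2 = (-0.5883)·(-2) + (-0.7845)·(-2) + (-0.1961)·(-1) = 2.9417.
u_2 = a_2 − 2.9417·e_1 = (-0.2692, 0.3077, -0.4231).
‖u_2‖ = 0.5883, so e_2 = (-0.4576, 0.5230, -0.7191).
e_1·a_3 = (-0.5883)·3 + (-0.7845)·1 + (-0.1961)·0 = -2.5495; e_2·a_3 = (-0.4576)·3 + 0.5230·1 + (-0.7191)·0 = -0.8498.
u_3 = a_3 + 2.5495·e_1 + 0.8498·e_2 = (1.1111, -0.5556, -1.1111).
‖u_3‖ = 1.6667, so e_3 = (0.6667, -0.3333, -0.6667).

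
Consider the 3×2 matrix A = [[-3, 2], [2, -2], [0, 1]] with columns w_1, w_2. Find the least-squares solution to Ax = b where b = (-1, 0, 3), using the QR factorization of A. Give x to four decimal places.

q_1 = w_1/‖w_1‖ = (-3, 2, 0)/3.6056 = (-0.8321, 0.5547, 0.0000).
r_{12} = q_1·w_2 = -2.7735.
u_2 = w_2 + 2.7735·q_1 = (-0.3077, -0.4615, 1.0000).
‖u_2‖ = 1.1435, so q_2 = (-0.2691, -0.4036, 0.8745).
Qᵀb = (0.8321, 2.8925).
Back-substitute: x_2 = 2.8925/1.1435 = 2.5294.
x_1 = (0.8321 + 2.7735·2.5294)/3.6056 = 2.1765.

x = (2.1765, 2.5294)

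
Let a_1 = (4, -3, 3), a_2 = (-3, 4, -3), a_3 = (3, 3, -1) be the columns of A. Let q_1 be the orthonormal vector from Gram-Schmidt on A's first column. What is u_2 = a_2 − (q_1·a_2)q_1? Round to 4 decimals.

q_1 = a_1/‖a_1‖ = (4, -3, 3)/5.8310 = (0.6860, -0.5145, 0.5145).
r_{12} = q_1·a_2 = -5.6595.
u_2 = a_2 + 5.6595·q_1 = (0.8824, 1.0882, -0.0882).

u_2 = (0.8824, 1.0882, -0.0882)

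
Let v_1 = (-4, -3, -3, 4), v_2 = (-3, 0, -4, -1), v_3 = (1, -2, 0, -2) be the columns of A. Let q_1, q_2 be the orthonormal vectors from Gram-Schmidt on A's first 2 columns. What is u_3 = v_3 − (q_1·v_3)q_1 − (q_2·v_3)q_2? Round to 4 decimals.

u_3 = (0.6289, -2.4533, -0.1422, -1.3178)

q_1 = v_1/‖v_1‖ = (-4, -3, -3, 4)/7.0711 = (-0.5657, -0.4243, -0.4243, 0.5657).
r_{12} = q_1·v_2 = 2.8284.
u_2 = v_2 − 2.8284·q_1 = (-1.4000, 1.2000, -2.8000, -2.6000).
‖u_2‖ = 4.2426, so q_2 = (-0.3300, 0.2828, -0.6600, -0.6128).
r_{13} = q_1·v_3 = -0.8485; r_{23} = q_2·v_3 = 0.3300.
u_3 = v_3 + 0.8485·q_1 − 0.3300·q_2 = (0.6289, -2.4533, -0.1422, -1.3178).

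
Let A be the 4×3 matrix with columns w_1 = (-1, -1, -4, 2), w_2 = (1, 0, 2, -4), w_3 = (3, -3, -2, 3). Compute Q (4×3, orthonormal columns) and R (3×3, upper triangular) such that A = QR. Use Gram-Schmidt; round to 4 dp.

q_1 = w_1/‖w_1‖ = (-1, -1, -4, 2)/4.6904 = (-0.2132, -0.2132, -0.8528, 0.4264).
r_{12} = q_1·w_2 = -3.6244.
u_2 = w_2 + 3.6244·q_1 = (0.2273, -0.7727, -1.0909, -2.4545).
‖u_2‖ = 2.8042, so q_2 = (0.0810, -0.2756, -0.3890, -0.8753).
r_{13} = q_1·w_3 = 2.9848; r_{23} = q_2·w_3 = -0.7780.
u_3 = w_3 − 2.9848·q_1 + 0.7780·q_2 = (3.6994, -2.5780, 0.2428, 1.0462).
‖u_3‖ = 4.6353, so q_3 = (0.7981, -0.5562, 0.0524, 0.2257).

Q = [[-0.2132, 0.0810, 0.7981], [-0.2132, -0.2756, -0.5562], [-0.8528, -0.3890, 0.0524], [0.4264, -0.8753, 0.2257]], R = [[4.6904, -3.6244, 2.9848], [0.0000, 2.8042, -0.7780], [0.0000, 0.0000, 4.6353]]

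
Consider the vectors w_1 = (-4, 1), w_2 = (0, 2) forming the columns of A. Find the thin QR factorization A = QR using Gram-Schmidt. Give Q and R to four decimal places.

w_1 = (-4, 1); ‖w_1‖ = 4.1231, so q_1 = (-0.9701, 0.2425).
q_1·w_2 = (-0.9701)·0 + 0.2425·2 = 0.4851.
u_2 = w_2 − 0.4851·q_1 = (0.4706, 1.8824).
‖u_2‖ = 1.9403, so q_2 = (0.2425, 0.9701).

Q = [[-0.9701, 0.2425], [0.2425, 0.9701]], R = [[4.1231, 0.4851], [0.0000, 1.9403]]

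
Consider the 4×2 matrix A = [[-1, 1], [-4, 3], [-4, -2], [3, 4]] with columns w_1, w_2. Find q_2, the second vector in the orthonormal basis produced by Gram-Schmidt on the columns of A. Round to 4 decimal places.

q_2 = (0.2173, 0.6828, -0.2483, 0.6518)

w_1 = (-1, -4, -4, 3); ‖w_1‖ = 6.4807, so q_1 = (-0.1543, -0.6172, -0.6172, 0.4629).
q_1·w_2 = (-0.1543)·1 + (-0.6172)·3 + (-0.6172)·(-2) + 0.4629·4 = 1.0801.
u_2 = w_2 − 1.0801·q_1 = (1.1667, 3.6667, -1.3333, 3.5000).
‖u_2‖ = 5.3697, so q_2 = (0.2173, 0.6828, -0.2483, 0.6518).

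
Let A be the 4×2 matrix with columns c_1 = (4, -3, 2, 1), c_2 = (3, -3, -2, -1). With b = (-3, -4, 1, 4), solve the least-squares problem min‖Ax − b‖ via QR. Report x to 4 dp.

c_1 = (4, -3, 2, 1); ‖c_1‖ = 5.4772, so e_1 = (0.7303, -0.5477, 0.3651, 0.1826).
e_1·c_2 = 0.7303·3 + (-0.5477)·(-3) + 0.3651·(-2) + 0.1826·(-1) = 2.9212.
u_2 = c_2 − 2.9212·e_1 = (0.8667, -1.4000, -3.0667, -1.5333).
‖u_2‖ = 3.8035, so e_2 = (0.2279, -0.3681, -0.8063, -0.4031).
Qᵀb = (1.0954, -1.6301).
Back-substitute: x_2 = -1.6301/3.8035 = -0.4286.
x_1 = (1.0954 − 2.9212·(-0.4286))/5.4772 = 0.4286.

x = (0.4286, -0.4286)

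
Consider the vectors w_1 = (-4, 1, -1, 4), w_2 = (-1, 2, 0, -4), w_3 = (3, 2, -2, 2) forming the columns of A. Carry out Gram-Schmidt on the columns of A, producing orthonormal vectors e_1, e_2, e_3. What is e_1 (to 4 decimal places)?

w_1 = (-4, 1, -1, 4); ‖w_1‖ = 5.8310, so e_1 = (-0.6860, 0.1715, -0.1715, 0.6860).

e_1 = (-0.6860, 0.1715, -0.1715, 0.6860)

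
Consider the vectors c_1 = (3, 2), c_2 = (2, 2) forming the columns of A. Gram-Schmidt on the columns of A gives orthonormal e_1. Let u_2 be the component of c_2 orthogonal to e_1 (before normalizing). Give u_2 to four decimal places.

u_2 = (-0.3077, 0.4615)

c_1 = (3, 2); ‖c_1‖ = 3.6056, so e_1 = (0.8321, 0.5547).
e_1·c_2 = 0.8321·2 + 0.5547·2 = 2.7735.
u_2 = c_2 − 2.7735·e_1 = (-0.3077, 0.4615).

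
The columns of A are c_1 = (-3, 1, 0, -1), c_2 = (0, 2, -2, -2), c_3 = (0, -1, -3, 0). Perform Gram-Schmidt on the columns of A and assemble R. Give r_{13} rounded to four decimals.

r_{13} = -0.3015

e_1 = c_1/‖c_1‖ = (-3, 1, 0, -1)/3.3166 = (-0.9045, 0.3015, 0.0000, -0.3015).
r_{13} = e_1·c_3 = -0.3015.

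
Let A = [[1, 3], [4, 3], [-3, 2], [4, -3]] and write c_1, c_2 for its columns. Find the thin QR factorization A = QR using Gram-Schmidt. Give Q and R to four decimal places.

c_1 = (1, 4, -3, 4); ‖c_1‖ = 6.4807, so e_1 = (0.1543, 0.6172, -0.4629, 0.6172).
e_1·c_2 = 0.1543·3 + 0.6172·3 + (-0.4629)·2 + 0.6172·(-3) = -0.4629.
u_2 = c_2 + 0.4629·e_1 = (3.0714, 3.2857, 1.7857, -2.7143).
‖u_2‖ = 5.5485, so e_2 = (0.5536, 0.5922, 0.3218, -0.4892).

Q = [[0.1543, 0.5536], [0.6172, 0.5922], [-0.4629, 0.3218], [0.6172, -0.4892]], R = [[6.4807, -0.4629], [0.0000, 5.5485]]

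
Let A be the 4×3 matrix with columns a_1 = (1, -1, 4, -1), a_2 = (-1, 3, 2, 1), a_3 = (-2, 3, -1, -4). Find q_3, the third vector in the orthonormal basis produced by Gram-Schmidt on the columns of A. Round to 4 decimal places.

q_1 = a_1/‖a_1‖ = (1, -1, 4, -1)/4.3589 = (0.2294, -0.2294, 0.9177, -0.2294).
r_{12} = q_1·a_2 = 0.6882.
u_2 = a_2 − 0.6882·q_1 = (-1.1579, 3.1579, 1.3684, 1.1579).
‖u_2‖ = 3.8113, so q_2 = (-0.3038, 0.8286, 0.3590, 0.3038).
r_{13} = q_1·a_3 = -1.1471; r_{23} = q_2·a_3 = 1.5190.
u_3 = a_3 + 1.1471·q_1 − 1.5190·q_2 = (-1.2754, 1.4783, -0.4928, -4.7246).
‖u_3‖ = 5.1358, so q_3 = (-0.2483, 0.2878, -0.0959, -0.9199).

q_3 = (-0.2483, 0.2878, -0.0959, -0.9199)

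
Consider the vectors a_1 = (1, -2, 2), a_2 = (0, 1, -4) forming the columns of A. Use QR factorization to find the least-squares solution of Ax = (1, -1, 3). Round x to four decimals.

a_1 = (1, -2, 2); ‖a_1‖ = 3.0000, so q_1 = (0.3333, -0.6667, 0.6667).
q_1·a_2 = 0.3333·0 + (-0.6667)·1 + 0.6667·(-4) = -3.3333.
u_2 = a_2 + 3.3333·q_1 = (1.1111, -1.2222, -1.7778).
‖u_2‖ = 2.4267, so q_2 = (0.4579, -0.5037, -0.7326).
Qᵀb = (3.0000, -1.2362).
Back-substitute: x_2 = -1.2362/2.4267 = -0.5094.
x_1 = (3.0000 + 3.3333·(-0.5094))/3.0000 = 0.4340.

x = (0.4340, -0.5094)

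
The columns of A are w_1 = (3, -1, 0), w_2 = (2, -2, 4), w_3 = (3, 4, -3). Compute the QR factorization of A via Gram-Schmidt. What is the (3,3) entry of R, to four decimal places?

w_1 = (3, -1, 0); ‖w_1‖ = 3.1623, so e_1 = (0.9487, -0.3162, 0.0000).
e_1·w_2 = 0.9487·2 + (-0.3162)·(-2) + 0.0000·4 = 2.5298.
u_2 = w_2 − 2.5298·e_1 = (-0.4000, -1.2000, 4.0000).
‖u_2‖ = 4.1952, so e_2 = (-0.0953, -0.2860, 0.9535).
e_1·w_3 = 0.9487·3 + (-0.3162)·4 + 0.0000·(-3) = 1.5811; e_2·w_3 = (-0.0953)·3 + (-0.2860)·4 + 0.9535·(-3) = -4.2906.
u_3 = w_3 − 1.5811·e_1 + 4.2906·e_2 = (1.0909, 3.2727, 1.0909).
r_{33} = ‖u_3‖ = 3.6181.

r_{33} = 3.6181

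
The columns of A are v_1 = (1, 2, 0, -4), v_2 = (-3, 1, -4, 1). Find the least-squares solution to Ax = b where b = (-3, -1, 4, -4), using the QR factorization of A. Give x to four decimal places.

e_1 = v_1/‖v_1‖ = (1, 2, 0, -4)/4.5826 = (0.2182, 0.4364, 0.0000, -0.8729).
r_{12} = e_1·v_2 = -1.0911.
u_2 = v_2 + 1.0911·e_1 = (-2.7619, 1.4762, -4.0000, 0.0476).
‖u_2‖ = 5.0803, so e_2 = (-0.5436, 0.2906, -0.7874, 0.0094).
Qᵀb = (2.4004, -1.8465).
Back-substitute: x_2 = -1.8465/5.0803 = -0.3635.
x_1 = (2.4004 + 1.0911·(-0.3635))/4.5826 = 0.4373.

x = (0.4373, -0.3635)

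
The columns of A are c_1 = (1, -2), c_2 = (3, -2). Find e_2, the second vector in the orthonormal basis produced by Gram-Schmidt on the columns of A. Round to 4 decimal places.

e_1 = c_1/‖c_1‖ = (1, -2)/2.2361 = (0.4472, -0.8944).
r_{12} = e_1·c_2 = 3.1305.
u_2 = c_2 − 3.1305·e_1 = (1.6000, 0.8000).
‖u_2‖ = 1.7889, so e_2 = (0.8944, 0.4472).

e_2 = (0.8944, 0.4472)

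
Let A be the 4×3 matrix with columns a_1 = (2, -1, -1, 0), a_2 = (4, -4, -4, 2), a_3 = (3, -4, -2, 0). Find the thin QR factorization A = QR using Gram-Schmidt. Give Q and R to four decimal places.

a_1 = (2, -1, -1, 0); ‖a_1‖ = 2.4495, so e_1 = (0.8165, -0.4082, -0.4082, 0.0000).
e_1·a_2 = 0.8165·4 + (-0.4082)·(-4) + (-0.4082)·(-4) + 0.0000·2 = 6.5320.
u_2 = a_2 − 6.5320·e_1 = (-1.3333, -1.3333, -1.3333, 2.0000).
‖u_2‖ = 3.0551, so e_2 = (-0.4364, -0.4364, -0.4364, 0.6547).
e_1·a_3 = 0.8165·3 + (-0.4082)·(-4) + (-0.4082)·(-2) + 0.0000·0 = 4.8990; e_2·a_3 = (-0.4364)·3 + (-0.4364)·(-4) + (-0.4364)·(-2) + 0.6547·0 = 1.3093.
u_3 = a_3 − 4.8990·e_1 − 1.3093·e_2 = (-0.4286, -1.4286, 0.5714, -0.8571).
‖u_3‖ = 1.8127, so e_3 = (-0.2364, -0.7881, 0.3152, -0.4729).

Q = [[0.8165, -0.4364, -0.2364], [-0.4082, -0.4364, -0.7881], [-0.4082, -0.4364, 0.3152], [0.0000, 0.6547, -0.4729]], R = [[2.4495, 6.5320, 4.8990], [0.0000, 3.0551, 1.3093], [0.0000, 0.0000, 1.8127]]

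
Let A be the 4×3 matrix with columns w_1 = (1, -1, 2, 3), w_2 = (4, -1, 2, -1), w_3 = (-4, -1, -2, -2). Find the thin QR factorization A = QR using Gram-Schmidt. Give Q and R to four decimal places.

Q = [[0.2582, 0.8132, -0.3752], [-0.2582, -0.1355, -0.8653], [0.5164, 0.2711, 0.1770], [0.7746, -0.4969, -0.2814]], R = [[3.8730, 1.5492, -3.3566], [0.0000, 4.4272, -2.6653], [0.0000, 0.0000, 2.5747]]

w_1 = (1, -1, 2, 3); ‖w_1‖ = 3.8730, so e_1 = (0.2582, -0.2582, 0.5164, 0.7746).
e_1·w_2 = 0.2582·4 + (-0.2582)·(-1) + 0.5164·2 + 0.7746·(-1) = 1.5492.
u_2 = w_2 − 1.5492·e_1 = (3.6000, -0.6000, 1.2000, -2.2000).
‖u_2‖ = 4.4272, so e_2 = (0.8132, -0.1355, 0.2711, -0.4969).
e_1·w_3 = 0.2582·(-4) + (-0.2582)·(-1) + 0.5164·(-2) + 0.7746·(-2) = -3.3566; e_2·w_3 = 0.8132·(-4) + (-0.1355)·(-1) + 0.2711·(-2) + (-0.4969)·(-2) = -2.6653.
u_3 = w_3 + 3.3566·e_1 + 2.6653·e_2 = (-0.9660, -2.2279, 0.4558, -0.7245).
‖u_3‖ = 2.5747, so e_3 = (-0.3752, -0.8653, 0.1770, -0.2814).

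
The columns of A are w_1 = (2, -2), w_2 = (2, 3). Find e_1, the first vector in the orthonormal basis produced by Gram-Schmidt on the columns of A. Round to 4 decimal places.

e_1 = (0.7071, -0.7071)

e_1 = w_1/‖w_1‖ = (2, -2)/2.8284 = (0.7071, -0.7071).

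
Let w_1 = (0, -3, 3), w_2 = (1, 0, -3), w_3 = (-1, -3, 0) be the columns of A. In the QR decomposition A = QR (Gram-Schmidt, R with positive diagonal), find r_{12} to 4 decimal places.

w_1 = (0, -3, 3); ‖w_1‖ = 4.2426, so q_1 = (0.0000, -0.7071, 0.7071).
r_{12} = q_1·w_2 = -2.1213.

r_{12} = -2.1213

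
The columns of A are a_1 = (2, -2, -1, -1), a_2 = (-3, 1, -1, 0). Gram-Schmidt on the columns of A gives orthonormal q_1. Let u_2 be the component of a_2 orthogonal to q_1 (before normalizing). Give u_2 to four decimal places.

q_1 = a_1/‖a_1‖ = (2, -2, -1, -1)/3.1623 = (0.6325, -0.6325, -0.3162, -0.3162).
r_{12} = q_1·a_2 = -2.2136.
u_2 = a_2 + 2.2136·q_1 = (-1.6000, -0.4000, -1.7000, -0.7000).

u_2 = (-1.6000, -0.4000, -1.7000, -0.7000)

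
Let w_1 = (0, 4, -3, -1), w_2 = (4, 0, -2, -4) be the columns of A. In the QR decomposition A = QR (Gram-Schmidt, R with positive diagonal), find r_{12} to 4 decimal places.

r_{12} = 1.9612

q_1 = w_1/‖w_1‖ = (0, 4, -3, -1)/5.0990 = (0.0000, 0.7845, -0.5883, -0.1961).
r_{12} = q_1·w_2 = 1.9612.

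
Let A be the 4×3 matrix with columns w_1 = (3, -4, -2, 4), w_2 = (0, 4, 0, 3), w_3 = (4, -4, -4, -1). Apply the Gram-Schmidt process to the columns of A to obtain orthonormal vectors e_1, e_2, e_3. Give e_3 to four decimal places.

w_1 = (3, -4, -2, 4); ‖w_1‖ = 6.7082, so e_1 = (0.4472, -0.5963, -0.2981, 0.5963).
e_1·w_2 = 0.4472·0 + (-0.5963)·4 + (-0.2981)·0 + 0.5963·3 = -0.5963.
u_2 = w_2 + 0.5963·e_1 = (0.2667, 3.6444, -0.1778, 3.3556).
‖u_2‖ = 4.9643, so e_2 = (0.0537, 0.7341, -0.0358, 0.6759).
e_1·w_3 = 0.4472·4 + (-0.5963)·(-4) + (-0.2981)·(-4) + 0.5963·(-1) = 4.7703; e_2·w_3 = 0.0537·4 + 0.7341·(-4) + (-0.0358)·(-4) + 0.6759·(-1) = -3.2543.
u_3 = w_3 − 4.7703·e_1 + 3.2543·e_2 = (2.0415, 1.2335, -2.6943, -1.6447).
‖u_3‖ = 3.9565, so e_3 = (0.5160, 0.3118, -0.6810, -0.4157).

e_3 = (0.5160, 0.3118, -0.6810, -0.4157)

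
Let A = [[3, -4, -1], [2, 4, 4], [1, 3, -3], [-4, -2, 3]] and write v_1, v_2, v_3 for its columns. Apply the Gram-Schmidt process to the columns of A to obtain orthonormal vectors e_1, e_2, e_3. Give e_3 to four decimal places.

e_3 = (0.1441, 0.7377, -0.5683, 0.3348)

e_1 = v_1/‖v_1‖ = (3, 2, 1, -4)/5.4772 = (0.5477, 0.3651, 0.1826, -0.7303).
r_{12} = e_1·v_2 = 1.2780.
u_2 = v_2 − 1.2780·e_1 = (-4.7000, 3.5333, 2.7667, -1.0667).
‖u_2‖ = 6.5853, so e_2 = (-0.7137, 0.5365, 0.4201, -0.1620).
r_{13} = e_1·v_3 = -1.8257; r_{23} = e_2·v_3 = 1.1136.
u_3 = v_3 + 1.8257·e_1 − 1.1136·e_2 = (0.7948, 4.0692, -3.1345, 1.8470).
‖u_3‖ = 5.5160, so e_3 = (0.1441, 0.7377, -0.5683, 0.3348).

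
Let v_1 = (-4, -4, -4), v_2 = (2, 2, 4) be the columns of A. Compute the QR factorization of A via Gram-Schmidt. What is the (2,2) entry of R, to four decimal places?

r_{22} = 1.6330

q_1 = v_1/‖v_1‖ = (-4, -4, -4)/6.9282 = (-0.5774, -0.5774, -0.5774).
r_{12} = q_1·v_2 = -4.6188.
u_2 = v_2 + 4.6188·q_1 = (-0.6667, -0.6667, 1.3333).
r_{22} = ‖u_2‖ = 1.6330.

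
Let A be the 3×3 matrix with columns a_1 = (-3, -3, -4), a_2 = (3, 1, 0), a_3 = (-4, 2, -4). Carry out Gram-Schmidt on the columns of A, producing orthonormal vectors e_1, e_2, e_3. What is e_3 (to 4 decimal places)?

e_3 = (-0.2857, 0.8571, -0.4286)

e_1 = a_1/‖a_1‖ = (-3, -3, -4)/5.8310 = (-0.5145, -0.5145, -0.6860).
r_{12} = e_1·a_2 = -2.0580.
u_2 = a_2 + 2.0580·e_1 = (1.9412, -0.0588, -1.4118).
‖u_2‖ = 2.4010, so e_2 = (0.8085, -0.0245, -0.5880).
r_{13} = e_1·a_3 = 3.7730; r_{23} = e_2·a_3 = -0.9310.
u_3 = a_3 − 3.7730·e_1 + 0.9310·e_2 = (-1.3061, 3.9184, -1.9592).
‖u_3‖ = 4.5714, so e_3 = (-0.2857, 0.8571, -0.4286).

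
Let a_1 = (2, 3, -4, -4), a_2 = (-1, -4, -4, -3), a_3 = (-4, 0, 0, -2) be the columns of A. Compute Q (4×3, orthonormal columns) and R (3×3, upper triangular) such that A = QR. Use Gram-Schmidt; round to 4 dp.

Q = [[0.2981, -0.2644, -0.8570], [0.4472, -0.8041, 0.3147], [-0.5963, -0.4491, 0.1758], [-0.5963, -0.2861, -0.3683]], R = [[6.7082, 2.0870, 0.0000], [0.0000, 6.1355, 1.6299], [0.0000, 0.0000, 4.1646]]

e_1 = a_1/‖a_1‖ = (2, 3, -4, -4)/6.7082 = (0.2981, 0.4472, -0.5963, -0.5963).
r_{12} = e_1·a_2 = 2.0870.
u_2 = a_2 − 2.0870·e_1 = (-1.6222, -4.9333, -2.7556, -1.7556).
‖u_2‖ = 6.1355, so e_2 = (-0.2644, -0.8041, -0.4491, -0.2861).
r_{13} = e_1·a_3 = 0.0000; r_{23} = e_2·a_3 = 1.6299.
u_3 = a_3 + 0.0000·e_1 − 1.6299·e_2 = (-3.5691, 1.3105, 0.7320, -1.5336).
‖u_3‖ = 4.1646, so e_3 = (-0.8570, 0.3147, 0.1758, -0.3683).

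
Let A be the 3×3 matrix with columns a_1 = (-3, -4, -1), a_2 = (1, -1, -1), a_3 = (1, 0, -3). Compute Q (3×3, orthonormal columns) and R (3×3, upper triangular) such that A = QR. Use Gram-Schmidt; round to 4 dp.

Q = [[-0.5883, 0.7295, -0.3487], [-0.7845, -0.4104, 0.4650], [-0.1961, -0.5472, -0.8137]], R = [[5.0990, 0.3922, 0.0000], [0.0000, 1.6871, 2.3710], [0.0000, 0.0000, 2.0925]]

a_1 = (-3, -4, -1); ‖a_1‖ = 5.0990, so e_1 = (-0.5883, -0.7845, -0.1961).
e_1·a_2 = (-0.5883)·1 + (-0.7845)·(-1) + (-0.1961)·(-1) = 0.3922.
u_2 = a_2 − 0.3922·e_1 = (1.2308, -0.6923, -0.9231).
‖u_2‖ = 1.6871, so e_2 = (0.7295, -0.4104, -0.5472).
e_1·a_3 = (-0.5883)·1 + (-0.7845)·0 + (-0.1961)·(-3) = 0.0000; e_2·a_3 = 0.7295·1 + (-0.4104)·0 + (-0.5472)·(-3) = 2.3710.
u_3 = a_3 + 0.0000·e_1 − 2.3710·e_2 = (-0.7297, 0.9730, -1.7027).
‖u_3‖ = 2.0925, so e_3 = (-0.3487, 0.4650, -0.8137).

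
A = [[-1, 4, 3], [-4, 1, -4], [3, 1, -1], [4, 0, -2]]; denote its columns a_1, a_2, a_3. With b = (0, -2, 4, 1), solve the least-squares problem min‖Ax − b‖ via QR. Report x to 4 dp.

a_1 = (-1, -4, 3, 4); ‖a_1‖ = 6.4807, so e_1 = (-0.1543, -0.6172, 0.4629, 0.6172).
e_1·a_2 = (-0.1543)·4 + (-0.6172)·1 + 0.4629·1 + 0.6172·0 = -0.7715.
u_2 = a_2 + 0.7715·e_1 = (3.8810, 0.5238, 1.3571, 0.4762).
‖u_2‖ = 4.1719, so e_2 = (0.9303, 0.1256, 0.3253, 0.1141).
e_1·a_3 = (-0.1543)·3 + (-0.6172)·(-4) + 0.4629·(-1) + 0.6172·(-2) = 0.3086; e_2·a_3 = 0.9303·3 + 0.1256·(-4) + 0.3253·(-1) + 0.1141·(-2) = 1.7350.
u_3 = a_3 − 0.3086·e_1 − 1.7350·e_2 = (1.4337, -4.0274, -1.7073, -2.3885).
‖u_3‖ = 5.1860, so e_3 = (0.2764, -0.7766, -0.3292, -0.4606).
Qᵀb = (3.7033, 1.1643, -0.2242).
Back-substitute: x_3 = -0.2242/5.1860 = -0.0432.
x_2 = (1.1643 − 1.7350·(-0.0432))/4.1719 = 0.2970.
x_1 = (3.7033 + 0.7715·0.2970 − 0.3086·(-0.0432))/6.4807 = 0.6089.

x = (0.6089, 0.2970, -0.0432)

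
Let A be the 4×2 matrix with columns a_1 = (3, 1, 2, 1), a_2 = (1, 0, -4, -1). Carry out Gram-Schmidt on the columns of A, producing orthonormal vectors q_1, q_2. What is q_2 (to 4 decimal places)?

q_2 = (0.5570, 0.1013, -0.8102, -0.1519)

a_1 = (3, 1, 2, 1); ‖a_1‖ = 3.8730, so q_1 = (0.7746, 0.2582, 0.5164, 0.2582).
q_1·a_2 = 0.7746·1 + 0.2582·0 + 0.5164·(-4) + 0.2582·(-1) = -1.5492.
u_2 = a_2 + 1.5492·q_1 = (2.2000, 0.4000, -3.2000, -0.6000).
‖u_2‖ = 3.9497, so q_2 = (0.5570, 0.1013, -0.8102, -0.1519).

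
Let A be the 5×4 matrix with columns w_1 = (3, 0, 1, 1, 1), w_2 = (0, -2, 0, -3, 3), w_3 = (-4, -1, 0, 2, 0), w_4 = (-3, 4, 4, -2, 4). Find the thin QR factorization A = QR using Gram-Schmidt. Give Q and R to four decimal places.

Q = [[0.8660, 0.0000, -0.4341, -0.2477], [0.0000, -0.4264, -0.3946, 0.7145], [0.2887, 0.0000, 0.2412, 0.5429], [0.2887, -0.6396, 0.6621, -0.1381], [0.2887, 0.6396, 0.3990, 0.3382]], R = [[3.4641, 0.0000, -2.8868, -0.8660], [0.0000, 4.6904, -0.8528, 2.1320], [0.0000, 0.0000, 3.4553, 0.9603], [0.0000, 0.0000, 0.0000, 7.4015]]

w_1 = (3, 0, 1, 1, 1); ‖w_1‖ = 3.4641, so q_1 = (0.8660, 0.0000, 0.2887, 0.2887, 0.2887).
q_1·w_2 = 0.8660·0 + 0.0000·(-2) + 0.2887·0 + 0.2887·(-3) + 0.2887·3 = 0.0000.
u_2 = w_2 + 0.0000·q_1 = (0.0000, -2.0000, 0.0000, -3.0000, 3.0000).
‖u_2‖ = 4.6904, so q_2 = (0.0000, -0.4264, 0.0000, -0.6396, 0.6396).
q_1·w_3 = 0.8660·(-4) + 0.0000·(-1) + 0.2887·0 + 0.2887·2 + 0.2887·0 = -2.8868; q_2·w_3 = 0.0000·(-4) + (-0.4264)·(-1) + 0.0000·0 + (-0.6396)·2 + 0.6396·0 = -0.8528.
u_3 = w_3 + 2.8868·q_1 + 0.8528·q_2 = (-1.5000, -1.3636, 0.8333, 2.2879, 1.3788).
‖u_3‖ = 3.4553, so q_3 = (-0.4341, -0.3946, 0.2412, 0.6621, 0.3990).
q_1·w_4 = 0.8660·(-3) + 0.0000·4 + 0.2887·4 + 0.2887·(-2) + 0.2887·4 = -0.8660; q_2·w_4 = 0.0000·(-3) + (-0.4264)·4 + 0.0000·4 + (-0.6396)·(-2) + 0.6396·4 = 2.1320; q_3·w_4 = (-0.4341)·(-3) + (-0.3946)·4 + 0.2412·4 + 0.6621·(-2) + 0.3990·4 = 0.9603.
u_4 = w_4 + 0.8660·q_1 − 2.1320·q_2 − 0.9603·q_3 = (-1.8331, 5.2881, 4.0184, -1.0222, 2.5032).
‖u_4‖ = 7.4015, so q_4 = (-0.2477, 0.7145, 0.5429, -0.1381, 0.3382).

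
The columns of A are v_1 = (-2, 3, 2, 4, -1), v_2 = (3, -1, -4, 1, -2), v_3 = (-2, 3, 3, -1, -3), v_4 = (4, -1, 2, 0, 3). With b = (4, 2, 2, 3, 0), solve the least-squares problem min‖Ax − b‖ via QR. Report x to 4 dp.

v_1 = (-2, 3, 2, 4, -1); ‖v_1‖ = 5.8310, so q_1 = (-0.3430, 0.5145, 0.3430, 0.6860, -0.1715).
q_1·v_2 = (-0.3430)·3 + 0.5145·(-1) + 0.3430·(-4) + 0.6860·1 + (-0.1715)·(-2) = -1.8865.
u_2 = v_2 + 1.8865·q_1 = (2.3529, -0.0294, -3.3529, 2.2941, -2.3235).
‖u_2‖ = 5.2384, so q_2 = (0.4492, -0.0056, -0.6401, 0.4379, -0.4436).
q_1·v_3 = (-0.3430)·(-2) + 0.5145·3 + 0.3430·3 + 0.6860·(-1) + (-0.1715)·(-3) = 3.0870; q_2·v_3 = 0.4492·(-2) + (-0.0056)·3 + (-0.6401)·3 + 0.4379·(-1) + (-0.4436)·(-3) = -1.9427.
u_3 = v_3 − 3.0870·q_1 + 1.9427·q_2 = (-0.0686, 1.4009, 0.6977, -2.2669, -3.3323).
‖u_3‖ = 4.3240, so q_3 = (-0.0159, 0.3240, 0.1614, -0.5243, -0.7706).
q_1·v_4 = (-0.3430)·4 + 0.5145·(-1) + 0.3430·2 + 0.6860·0 + (-0.1715)·3 = -1.7150; q_2·v_4 = 0.4492·4 + (-0.0056)·(-1) + (-0.6401)·2 + 0.4379·0 + (-0.4436)·3 = -0.8085; q_3·v_4 = (-0.0159)·4 + 0.3240·(-1) + 0.1614·2 + (-0.5243)·0 + (-0.7706)·3 = -2.3766.
u_4 = v_4 + 1.7150·q_1 + 0.8085·q_2 + 2.3766·q_3 = (3.7372, 0.6478, 2.4543, 0.2846, 0.5157).
‖u_4‖ = 4.5560, so q_4 = (0.8203, 0.1422, 0.5387, 0.0625, 0.1132).
Qᵀb = (2.4010, 1.8191, -0.6655, 4.8303).
Back-substitute: x_4 = 4.8303/4.5560 = 1.0602.
x_3 = (-0.6655 + 2.3766·1.0602)/4.3240 = 0.4288.
x_2 = (1.8191 + 1.9427·0.4288 + 0.8085·1.0602)/5.2384 = 0.6699.
x_1 = (2.4010 + 1.8865·0.6699 − 3.0870·0.4288 + 1.7150·1.0602)/5.8310 = 0.7133.

x = (0.7133, 0.6699, 0.4288, 1.0602)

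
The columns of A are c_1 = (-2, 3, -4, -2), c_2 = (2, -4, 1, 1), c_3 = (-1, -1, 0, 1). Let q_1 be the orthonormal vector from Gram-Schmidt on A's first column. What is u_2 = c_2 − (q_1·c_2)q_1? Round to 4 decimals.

u_2 = (0.6667, -2.0000, -1.6667, -0.3333)

c_1 = (-2, 3, -4, -2); ‖c_1‖ = 5.7446, so q_1 = (-0.3482, 0.5222, -0.6963, -0.3482).
q_1·c_2 = (-0.3482)·2 + 0.5222·(-4) + (-0.6963)·1 + (-0.3482)·1 = -3.8297.
u_2 = c_2 + 3.8297·q_1 = (0.6667, -2.0000, -1.6667, -0.3333).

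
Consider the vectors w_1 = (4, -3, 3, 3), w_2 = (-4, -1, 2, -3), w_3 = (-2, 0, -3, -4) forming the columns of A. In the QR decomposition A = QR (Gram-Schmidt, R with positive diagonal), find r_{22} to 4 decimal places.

w_1 = (4, -3, 3, 3); ‖w_1‖ = 6.5574, so e_1 = (0.6100, -0.4575, 0.4575, 0.4575).
e_1·w_2 = 0.6100·(-4) + (-0.4575)·(-1) + 0.4575·2 + 0.4575·(-3) = -2.4400.
u_2 = w_2 + 2.4400·e_1 = (-2.5116, -2.1163, 3.1163, -1.8837).
r_{22} = ‖u_2‖ = 4.9037.

r_{22} = 4.9037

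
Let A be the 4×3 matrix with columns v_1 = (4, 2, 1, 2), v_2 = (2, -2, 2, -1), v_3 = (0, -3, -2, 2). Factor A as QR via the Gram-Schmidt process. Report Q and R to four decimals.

Q = [[0.8000, 0.3868, 0.1410], [0.4000, -0.6599, -0.6335], [0.2000, 0.5234, -0.4790], [0.4000, -0.3755, 0.5911]], R = [[5.0000, 0.8000, -0.8000], [0.0000, 3.5157, 0.1820], [0.0000, 0.0000, 4.0407]]

v_1 = (4, 2, 1, 2); ‖v_1‖ = 5.0000, so q_1 = (0.8000, 0.4000, 0.2000, 0.4000).
q_1·v_2 = 0.8000·2 + 0.4000·(-2) + 0.2000·2 + 0.4000·(-1) = 0.8000.
u_2 = v_2 − 0.8000·q_1 = (1.3600, -2.3200, 1.8400, -1.3200).
‖u_2‖ = 3.5157, so q_2 = (0.3868, -0.6599, 0.5234, -0.3755).
q_1·v_3 = 0.8000·0 + 0.4000·(-3) + 0.2000·(-2) + 0.4000·2 = -0.8000; q_2·v_3 = 0.3868·0 + (-0.6599)·(-3) + 0.5234·(-2) + (-0.3755)·2 = 0.1820.
u_3 = v_3 + 0.8000·q_1 − 0.1820·q_2 = (0.5696, -2.5599, -1.9353, 2.3883).
‖u_3‖ = 4.0407, so q_3 = (0.1410, -0.6335, -0.4790, 0.5911).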